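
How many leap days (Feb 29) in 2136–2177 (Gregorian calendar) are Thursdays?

Leap years in 2136–2177: 11 of them.
Feb 29 weekday advances by 5 (mod 7) from one leap year to the next four years later (or differs when a century non-leap intervenes).
Leap-day weekdays: 2136:Wed 2140:Mon 2144:Sat 2148:Thu✓ 2152:Tue 2156:Sun 2160:Fri 2164:Wed 2168:Mon 2172:Sat 2176:Thu✓
Thursday: 2148, 2176 → 2.

2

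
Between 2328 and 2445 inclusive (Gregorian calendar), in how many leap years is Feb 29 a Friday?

4

Leap years in 2328–2445: 30 of them.
Feb 29 weekday advances by 5 (mod 7) from one leap year to the next four years later (or differs when a century non-leap intervenes).
Leap-day weekdays: 2328:Wed 2332:Mon 2336:Sat 2340:Thu 2344:Tue 2348:Sun 2352:Fri✓ 2356:Wed 2360:Mon 2364:Sat 2368:Thu 2372:Tue 2376:Sun …(4 more)… 2396:Thu 2400:Tue 2404:Sun 2408:Fri✓ 2412:Wed 2416:Mon 2420:Sat 2424:Thu 2428:Tue 2432:Sun 2436:Fri✓ 2440:Wed 2444:Mon
Friday: 2352, 2380, 2408, 2436 → 4.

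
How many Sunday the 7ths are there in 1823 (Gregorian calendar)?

2

Check the 7th of each month of 1823: Jan 7: Tue, Feb 7: Fri, Mar 7: Fri, Apr 7: Mon, May 7: Wed, Jun 7: Sat, Jul 7: Mon, Aug 7: Thu, Sep 7: Sun, Oct 7: Tue, Nov 7: Fri, Dec 7: Sun.
Sunday occurs in September, December — 2 months.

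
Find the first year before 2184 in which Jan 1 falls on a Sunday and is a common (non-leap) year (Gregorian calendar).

2175

Jan 1 advances by 2 weekdays after a leap year and by 1 after a common year.
2184: Jan 1 is Thursday (leap).
2183: Wednesday
2182: Tuesday
2181: Monday
2180: Saturday (leap)
2179: Friday
2178: Thursday
2177: Wednesday
2176: Monday (leap)
2175: Sunday
2175 begins on a Sunday and is a common year.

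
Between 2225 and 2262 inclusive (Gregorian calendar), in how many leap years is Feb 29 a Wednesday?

Leap years in 2225–2262: 9 of them.
Feb 29 weekday advances by 5 (mod 7) from one leap year to the next four years later (or differs when a century non-leap intervenes).
Leap-day weekdays: 2228:Fri 2232:Wed✓ 2236:Mon 2240:Sat 2244:Thu 2248:Tue 2252:Sun 2256:Fri 2260:Wed✓
Wednesday: 2232, 2260 → 2.

2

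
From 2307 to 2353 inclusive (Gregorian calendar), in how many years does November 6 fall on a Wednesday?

Track November 6's weekday year by year (advancing +1, or +2 across a Feb 29):
  2307: Wed ✓  2308: Fri (+2)  2309: Sat (+1)  2310: Sun (+1)  2311: Mon (+1)
  2312: Wed (+2) ✓  2313: Thu (+1)  2314: Fri (+1)  2315: Sat (+1)  2316: Mon (+2)
  2317: Tue (+1)  2318: Wed (+1) ✓  2319: Thu (+1)  2320: Sat (+2)  … (19 more years) …
  2340: Wed (+2) ✓  2341: Thu (+1)  2342: Fri (+1)  2343: Sat (+1)  2344: Mon (+2)
  2345: Tue (+1)  2346: Wed (+1) ✓  2347: Thu (+1)  2348: Sat (+2)  2349: Sun (+1)
  2350: Mon (+1)  2351: Tue (+1)  2352: Thu (+2)  2353: Fri (+1)
Wednesday years: 2307, 2312, 2318, 2329, 2335, 2340, 2346 — 7 in total.

7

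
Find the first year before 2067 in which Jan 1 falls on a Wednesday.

Jan 1 advances by 2 weekdays after a leap year and by 1 after a common year.
2067: Jan 1 is Saturday.
2066: Friday
2065: Thursday
2064: Tuesday (leap)
2063: Monday
2062: Sunday
2061: Saturday
2060: Thursday (leap)
2059: Wednesday
2059 begins on a Wednesday

2059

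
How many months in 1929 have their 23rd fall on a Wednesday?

2

Check the 23rd of each month of 1929: Jan 23: Wed, Feb 23: Sat, Mar 23: Sat, Apr 23: Tue, May 23: Thu, Jun 23: Sun, Jul 23: Tue, Aug 23: Fri, Sep 23: Mon, Oct 23: Wed, Nov 23: Sat, Dec 23: Mon.
Wednesday occurs in January, October — 2 months.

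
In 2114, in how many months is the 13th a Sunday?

1

Check the 13th of each month of 2114: Jan 13: Sat, Feb 13: Tue, Mar 13: Tue, Apr 13: Fri, May 13: Sun, Jun 13: Wed, Jul 13: Fri, Aug 13: Mon, Sep 13: Thu, Oct 13: Sat, Nov 13: Tue, Dec 13: Thu.
Sunday occurs in May — 1 month.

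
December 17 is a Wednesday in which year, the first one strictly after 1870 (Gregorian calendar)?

From one year to the next, a fixed date's weekday advances by 1, or by 2 when a Feb 29 lies between the two dates.
1870: December 17 is Saturday.
1871: Sunday (+1)
1872: Tuesday (+2)
1873: Wednesday (+1)
December 17 falls on a Wednesday in 1873.

1873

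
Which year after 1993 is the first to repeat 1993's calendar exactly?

1999

Two years share a calendar iff Jan 1 falls on the same weekday and both are leap or both are common. 1993: Jan 1 is Friday, common year.
1994: Jan 1 Saturday, common
1995: Jan 1 Sunday, common
1996: Jan 1 Monday, leap
1997: Jan 1 Wednesday, common
1998: Jan 1 Thursday, common
1999: Jan 1 Friday, common
1999 matches on both conditions.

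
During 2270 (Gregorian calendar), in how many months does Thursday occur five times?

A month of length L has five Thursdays iff its first Thursday is on day ≤ L−28 (so day 1–3 in a 31-day month, 1–2 in a 30-day month, day 1 in a leap February).
Checking each month of 2270: Jan starts Sat (31d); Feb starts Tue (28d); Mar starts Tue (31d) ✓; Apr starts Fri (30d); May starts Sun (31d); Jun starts Wed (30d) ✓; Jul starts Fri (31d); Aug starts Mon (31d); Sep starts Thu (30d) ✓; Oct starts Sat (31d); Nov starts Tue (30d); Dec starts Thu (31d) ✓.
Five-Thursday months: March, June, September, December → 4.

4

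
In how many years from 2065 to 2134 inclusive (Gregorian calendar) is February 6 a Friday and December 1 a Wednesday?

Check each year's weekday for February 6 and December 1:
  2065: Fri/Tue  2066: Sat/Wed  2067: Sun/Thu  2068: Mon/Sat  2069: Wed/Sun  2070: Thu/Mon  2071: Fri/Tue  2072: Sat/Thu  2073: Mon/Fri  2074: Tue/Sat  2075: Wed/Sun  2076: Thu/Tue  2077: Sat/Wed  2078: Sun/Thu  …(42 more)…  2121: Thu/Mon  2122: Fri/Tue  2123: Sat/Wed  2124: Sun/Fri  2125: Tue/Sat  2126: Wed/Sun  2127: Thu/Mon  2128: Fri/Wed ✓  2129: Sun/Thu  2130: Mon/Fri  2131: Tue/Sat  2132: Wed/Mon  2133: Fri/Tue  2134: Sat/Wed
Both conditions hold in: 2088, 2128 — 2.

2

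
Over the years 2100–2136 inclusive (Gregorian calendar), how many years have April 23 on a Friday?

Track April 23's weekday year by year (advancing +1, or +2 across a Feb 29):
  2100: Fri ✓  2101: Sat (+1)  2102: Sun (+1)  2103: Mon (+1)  2104: Wed (+2)
  2105: Thu (+1)  2106: Fri (+1) ✓  2107: Sat (+1)  2108: Mon (+2)  2109: Tue (+1)
  2110: Wed (+1)  2111: Thu (+1)  2112: Sat (+2)  2113: Sun (+1)  … (9 more years) …
  2123: Fri (+1) ✓  2124: Sun (+2)  2125: Mon (+1)  2126: Tue (+1)  2127: Wed (+1)
  2128: Fri (+2) ✓  2129: Sat (+1)  2130: Sun (+1)  2131: Mon (+1)  2132: Wed (+2)
  2133: Thu (+1)  2134: Fri (+1) ✓  2135: Sat (+1)  2136: Mon (+2)
Friday years: 2100, 2106, 2117, 2123, 2128, 2134 — 6 in total.

6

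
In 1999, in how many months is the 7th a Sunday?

Check the 7th of each month of 1999: Jan 7: Thu, Feb 7: Sun, Mar 7: Sun, Apr 7: Wed, May 7: Fri, Jun 7: Mon, Jul 7: Wed, Aug 7: Sat, Sep 7: Tue, Oct 7: Thu, Nov 7: Sun, Dec 7: Tue.
Sunday occurs in February, March, November — 3 months.

3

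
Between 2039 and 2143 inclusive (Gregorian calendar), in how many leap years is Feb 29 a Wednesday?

Leap years in 2039–2143: 25 of them.
Feb 29 weekday advances by 5 (mod 7) from one leap year to the next four years later (or differs when a century non-leap intervenes).
Leap-day weekdays: 2040:Wed✓ 2044:Mon 2048:Sat 2052:Thu 2056:Tue 2060:Sun 2064:Fri 2068:Wed✓ 2072:Mon 2076:Sat 2080:Thu 2084:Tue 2088:Sun 2092:Fri 2096:Wed✓ 2104:Fri 2108:Wed✓ 2112:Mon 2116:Sat 2120:Thu 2124:Tue 2128:Sun 2132:Fri 2136:Wed✓ 2140:Mon
Wednesday: 2040, 2068, 2096, 2108, 2136 → 5.

5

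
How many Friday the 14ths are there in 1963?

1

Check the 14th of each month of 1963: Jan 14: Mon, Feb 14: Thu, Mar 14: Thu, Apr 14: Sun, May 14: Tue, Jun 14: Fri, Jul 14: Sun, Aug 14: Wed, Sep 14: Sat, Oct 14: Mon, Nov 14: Thu, Dec 14: Sat.
Friday occurs in June — 1 month.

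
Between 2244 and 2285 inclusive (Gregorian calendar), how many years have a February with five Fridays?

February has 28 days (29 in leap years); it has five Fridays when Friday falls among the first (month-length − 28) days — i.e. when February 1 is Friday in a leap year (never in a common year).
February 1 by year: 2244:Thu 2245:Sat 2246:Sun 2247:Mon 2248:Tue 2249:Thu 2250:Fri 2251:Sat 2252:Sun 2253:Tue 2254:Wed 2255:Thu 2256:Fri✓ 2257:Sun 2258:Mon …(12 more)… 2271:Wed 2272:Thu 2273:Sat 2274:Sun 2275:Mon 2276:Tue 2277:Thu 2278:Fri 2279:Sat 2280:Sun 2281:Tue 2282:Wed 2283:Thu 2284:Fri✓ 2285:Sun
Years with five Fridays: 2256, 2284 → 2.

2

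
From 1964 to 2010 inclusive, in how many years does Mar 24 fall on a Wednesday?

8

Track Mar 24's weekday year by year (advancing +1, or +2 across a Feb 29):
  1964: Tue  1965: Wed (+1) ✓  1966: Thu (+1)  1967: Fri (+1)  1968: Sun (+2)
  1969: Mon (+1)  1970: Tue (+1)  1971: Wed (+1) ✓  1972: Fri (+2)  1973: Sat (+1)
  1974: Sun (+1)  1975: Mon (+1)  1976: Wed (+2) ✓  1977: Thu (+1)  … (19 more years) …
  1997: Mon (+1)  1998: Tue (+1)  1999: Wed (+1) ✓  2000: Fri (+2)  2001: Sat (+1)
  2002: Sun (+1)  2003: Mon (+1)  2004: Wed (+2) ✓  2005: Thu (+1)  2006: Fri (+1)
  2007: Sat (+1)  2008: Mon (+2)  2009: Tue (+1)  2010: Wed (+1) ✓
Wednesday years: 1965, 1971, 1976, 1982, 1993, 1999, 2004, 2010 — 8 in total.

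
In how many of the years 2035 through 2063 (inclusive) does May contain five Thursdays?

May has 31 days; it has five Thursdays when Thursday falls among the first (month-length − 28) days — i.e. when May 1 is one of Thursday/Wednesday/Tuesday.
May 1 by year: 2035:Tue✓ 2036:Thu✓ 2037:Fri 2038:Sat 2039:Sun 2040:Tue✓ 2041:Wed✓ 2042:Thu✓ 2043:Fri 2044:Sun 2045:Mon 2046:Tue✓ 2047:Wed✓ 2048:Fri 2049:Sat 2050:Sun 2051:Mon 2052:Wed✓ 2053:Thu✓ 2054:Fri 2055:Sat 2056:Mon 2057:Tue✓ 2058:Wed✓ 2059:Thu✓ 2060:Sat 2061:Sun 2062:Mon 2063:Tue✓
Years with five Thursdays: 2035, 2036, 2040, 2041, 2042, 2046, 2047, 2052, 2053, 2057, 2058, 2059, 2063 → 13.

13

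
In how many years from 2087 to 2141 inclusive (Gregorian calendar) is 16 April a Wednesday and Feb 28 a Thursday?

3

Check each year's weekday for 16 April and Feb 28:
  2087: Wed/Fri  2088: Fri/Sat  2089: Sat/Mon  2090: Sun/Tue  2091: Mon/Wed  2092: Wed/Thu ✓  2093: Thu/Sat  2094: Fri/Sun  2095: Sat/Mon  2096: Mon/Tue  2097: Tue/Thu  2098: Wed/Fri  2099: Thu/Sat  2100: Fri/Sun  …(27 more)…  2128: Fri/Sat  2129: Sat/Mon  2130: Sun/Tue  2131: Mon/Wed  2132: Wed/Thu ✓  2133: Thu/Sat  2134: Fri/Sun  2135: Sat/Mon  2136: Mon/Tue  2137: Tue/Thu  2138: Wed/Fri  2139: Thu/Sat  2140: Sat/Sun  2141: Sun/Tue
Both conditions hold in: 2092, 2104, 2132 — 3.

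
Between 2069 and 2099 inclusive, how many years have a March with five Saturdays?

March has 31 days; it has five Saturdays when Saturday falls among the first (month-length − 28) days — i.e. when March 1 is one of Saturday/Friday/Thursday.
March 1 by year: 2069:Fri✓ 2070:Sat✓ 2071:Sun 2072:Tue 2073:Wed 2074:Thu✓ 2075:Fri✓ 2076:Sun 2077:Mon 2078:Tue 2079:Wed 2080:Fri✓ 2081:Sat✓ 2082:Sun 2083:Mon 2084:Wed 2085:Thu✓ 2086:Fri✓ 2087:Sat✓ 2088:Mon 2089:Tue 2090:Wed 2091:Thu✓ 2092:Sat✓ 2093:Sun 2094:Mon 2095:Tue 2096:Thu✓ 2097:Fri✓ 2098:Sat✓ 2099:Sun
Years with five Saturdays: 2069, 2070, 2074, 2075, 2080, 2081, 2085, 2086, 2087, 2091, 2092, 2096, 2097, 2098 → 14.

14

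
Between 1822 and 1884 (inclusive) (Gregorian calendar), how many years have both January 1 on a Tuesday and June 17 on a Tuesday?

3

Check each year's weekday for January 1 and June 17:
  1822: Tue/Mon  1823: Wed/Tue  1824: Thu/Thu  1825: Sat/Fri  1826: Sun/Sat  1827: Mon/Sun  1828: Tue/Tue ✓  1829: Thu/Wed  1830: Fri/Thu  1831: Sat/Fri  1832: Sun/Sun  1833: Tue/Mon  1834: Wed/Tue  1835: Thu/Wed  …(35 more)…  1871: Sun/Sat  1872: Mon/Mon  1873: Wed/Tue  1874: Thu/Wed  1875: Fri/Thu  1876: Sat/Sat  1877: Mon/Sun  1878: Tue/Mon  1879: Wed/Tue  1880: Thu/Thu  1881: Sat/Fri  1882: Sun/Sat  1883: Mon/Sun  1884: Tue/Tue ✓
Both conditions hold in: 1828, 1856, 1884 — 3.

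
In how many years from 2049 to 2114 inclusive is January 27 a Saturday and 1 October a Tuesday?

2

Check each year's weekday for January 27 and 1 October:
  2049: Wed/Fri  2050: Thu/Sat  2051: Fri/Sun  2052: Sat/Tue ✓  2053: Mon/Wed  2054: Tue/Thu  2055: Wed/Fri  2056: Thu/Sun  2057: Sat/Mon  2058: Sun/Tue  2059: Mon/Wed  2060: Tue/Fri  2061: Thu/Sat  2062: Fri/Sun  …(38 more)…  2101: Thu/Sat  2102: Fri/Sun  2103: Sat/Mon  2104: Sun/Wed  2105: Tue/Thu  2106: Wed/Fri  2107: Thu/Sat  2108: Fri/Mon  2109: Sun/Tue  2110: Mon/Wed  2111: Tue/Thu  2112: Wed/Sat  2113: Fri/Sun  2114: Sat/Mon
Both conditions hold in: 2052, 2080 — 2.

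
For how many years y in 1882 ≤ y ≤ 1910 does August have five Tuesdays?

August has 31 days; it has five Tuesdays when Tuesday falls among the first (month-length − 28) days — i.e. when August 1 is one of Tuesday/Monday/Sunday.
August 1 by year: 1882:Tue✓ 1883:Wed 1884:Fri 1885:Sat 1886:Sun✓ 1887:Mon✓ 1888:Wed 1889:Thu 1890:Fri 1891:Sat 1892:Mon✓ 1893:Tue✓ 1894:Wed 1895:Thu 1896:Sat 1897:Sun✓ 1898:Mon✓ 1899:Tue✓ 1900:Wed 1901:Thu 1902:Fri 1903:Sat 1904:Mon✓ 1905:Tue✓ 1906:Wed 1907:Thu 1908:Sat 1909:Sun✓ 1910:Mon✓
Years with five Tuesdays: 1882, 1886, 1887, 1892, 1893, 1897, 1898, 1899, 1904, 1905, 1909, 1910 → 12.

12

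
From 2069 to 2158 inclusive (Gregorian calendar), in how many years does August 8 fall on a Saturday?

13

Track August 8's weekday year by year (advancing +1, or +2 across a Feb 29):
  2069: Thu  2070: Fri (+1)  2071: Sat (+1) ✓  2072: Mon (+2)  2073: Tue (+1)
  2074: Wed (+1)  2075: Thu (+1)  2076: Sat (+2) ✓  2077: Sun (+1)  2078: Mon (+1)
  2079: Tue (+1)  2080: Thu (+2)  2081: Fri (+1)  2082: Sat (+1) ✓  … (62 more years) …
  2145: Sun (+1)  2146: Mon (+1)  2147: Tue (+1)  2148: Thu (+2)  2149: Fri (+1)
  2150: Sat (+1) ✓  2151: Sun (+1)  2152: Tue (+2)  2153: Wed (+1)  2154: Thu (+1)
  2155: Fri (+1)  2156: Sun (+2)  2157: Mon (+1)  2158: Tue (+1)
Saturday years: 2071, 2076, 2082, 2093, 2099, 2105, 2111, 2116, 2122, 2133, 2139, 2144, 2150 — 13 in total.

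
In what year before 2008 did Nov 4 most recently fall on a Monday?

2002

From one year to the next, a fixed date's weekday advances by 1, or by 2 when a Feb 29 lies between the two dates.
2008: November 4 is Tuesday.
2007: Sunday (−2)
2006: Saturday (−1)
2005: Friday (−1)
2004: Thursday (−1)
2003: Tuesday (−2)
2002: Monday (−1)
Nov 4 falls on a Monday in 2002.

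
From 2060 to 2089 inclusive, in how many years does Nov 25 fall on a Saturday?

Track Nov 25's weekday year by year (advancing +1, or +2 across a Feb 29):
  2060: Thu  2061: Fri (+1)  2062: Sat (+1) ✓  2063: Sun (+1)  2064: Tue (+2)
  2065: Wed (+1)  2066: Thu (+1)  2067: Fri (+1)  2068: Sun (+2)  2069: Mon (+1)
  2070: Tue (+1)  2071: Wed (+1)  2072: Fri (+2)  2073: Sat (+1) ✓  2074: Sun (+1)
  2075: Mon (+1)  2076: Wed (+2)  2077: Thu (+1)  2078: Fri (+1)  2079: Sat (+1) ✓
  2080: Mon (+2)  2081: Tue (+1)  2082: Wed (+1)  2083: Thu (+1)  2084: Sat (+2) ✓
  2085: Sun (+1)  2086: Mon (+1)  2087: Tue (+1)  2088: Thu (+2)  2089: Fri (+1)
Saturday years: 2062, 2073, 2079, 2084 — 4 in total.

4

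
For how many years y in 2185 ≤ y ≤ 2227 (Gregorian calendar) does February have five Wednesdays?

February has 28 days (29 in leap years); it has five Wednesdays when Wednesday falls among the first (month-length − 28) days — i.e. when February 1 is Wednesday in a leap year (never in a common year).
February 1 by year: 2185:Tue 2186:Wed 2187:Thu 2188:Fri 2189:Sun 2190:Mon 2191:Tue 2192:Wed✓ 2193:Fri 2194:Sat 2195:Sun 2196:Mon 2197:Wed 2198:Thu 2199:Fri …(13 more)… 2213:Mon 2214:Tue 2215:Wed 2216:Thu 2217:Sat 2218:Sun 2219:Mon 2220:Tue 2221:Thu 2222:Fri 2223:Sat 2224:Sun 2225:Tue 2226:Wed 2227:Thu
Years with five Wednesdays: 2192, 2204 → 2.

2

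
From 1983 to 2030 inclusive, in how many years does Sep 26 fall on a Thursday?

8

Track Sep 26's weekday year by year (advancing +1, or +2 across a Feb 29):
  1983: Mon  1984: Wed (+2)  1985: Thu (+1) ✓  1986: Fri (+1)  1987: Sat (+1)
  1988: Mon (+2)  1989: Tue (+1)  1990: Wed (+1)  1991: Thu (+1) ✓  1992: Sat (+2)
  1993: Sun (+1)  1994: Mon (+1)  1995: Tue (+1)  1996: Thu (+2) ✓  … (20 more years) …
  2017: Tue (+1)  2018: Wed (+1)  2019: Thu (+1) ✓  2020: Sat (+2)  2021: Sun (+1)
  2022: Mon (+1)  2023: Tue (+1)  2024: Thu (+2) ✓  2025: Fri (+1)  2026: Sat (+1)
  2027: Sun (+1)  2028: Tue (+2)  2029: Wed (+1)  2030: Thu (+1) ✓
Thursday years: 1985, 1991, 1996, 2002, 2013, 2019, 2024, 2030 — 8 in total.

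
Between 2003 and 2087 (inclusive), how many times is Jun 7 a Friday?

Track Jun 7's weekday year by year (advancing +1, or +2 across a Feb 29):
  2003: Sat  2004: Mon (+2)  2005: Tue (+1)  2006: Wed (+1)  2007: Thu (+1)
  2008: Sat (+2)  2009: Sun (+1)  2010: Mon (+1)  2011: Tue (+1)  2012: Thu (+2)
  2013: Fri (+1) ✓  2014: Sat (+1)  2015: Sun (+1)  2016: Tue (+2)  … (57 more years) …
  2074: Thu (+1)  2075: Fri (+1) ✓  2076: Sun (+2)  2077: Mon (+1)  2078: Tue (+1)
  2079: Wed (+1)  2080: Fri (+2) ✓  2081: Sat (+1)  2082: Sun (+1)  2083: Mon (+1)
  2084: Wed (+2)  2085: Thu (+1)  2086: Fri (+1) ✓  2087: Sat (+1)
Friday years: 2013, 2019, 2024, 2030, 2041, 2047, 2052, 2058, 2069, 2075, 2080, 2086 — 12 in total.

12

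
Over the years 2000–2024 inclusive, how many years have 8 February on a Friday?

4

Track 8 February's weekday year by year (advancing +1, or +2 across a Feb 29):
  2000: Tue  2001: Thu (+2)  2002: Fri (+1) ✓  2003: Sat (+1)  2004: Sun (+1)
  2005: Tue (+2)  2006: Wed (+1)  2007: Thu (+1)  2008: Fri (+1) ✓  2009: Sun (+2)
  2010: Mon (+1)  2011: Tue (+1)  2012: Wed (+1)  2013: Fri (+2) ✓  2014: Sat (+1)
  2015: Sun (+1)  2016: Mon (+1)  2017: Wed (+2)  2018: Thu (+1)  2019: Fri (+1) ✓
  2020: Sat (+1)  2021: Mon (+2)  2022: Tue (+1)  2023: Wed (+1)  2024: Thu (+1)
Friday years: 2002, 2008, 2013, 2019 — 4 in total.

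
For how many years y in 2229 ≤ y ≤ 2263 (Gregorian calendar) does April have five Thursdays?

11

April has 30 days; it has five Thursdays when Thursday falls among the first (month-length − 28) days — i.e. when April 1 is one of Thursday/Wednesday.
April 1 by year: 2229:Wed✓ 2230:Thu✓ 2231:Fri 2232:Sun 2233:Mon 2234:Tue 2235:Wed✓ 2236:Fri 2237:Sat 2238:Sun 2239:Mon 2240:Wed✓ 2241:Thu✓ 2242:Fri 2243:Sat …(5 more)… 2249:Sun 2250:Mon 2251:Tue 2252:Thu✓ 2253:Fri 2254:Sat 2255:Sun 2256:Tue 2257:Wed✓ 2258:Thu✓ 2259:Fri 2260:Sun 2261:Mon 2262:Tue 2263:Wed✓
Years with five Thursdays: 2229, 2230, 2235, 2240, 2241, 2246, 2247, 2252, 2257, 2258, 2263 → 11.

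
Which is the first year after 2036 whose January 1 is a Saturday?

Jan 1 advances by 2 weekdays after a leap year and by 1 after a common year.
2036: Jan 1 is Tuesday (leap).
2037: Thursday
2038: Friday
2039: Saturday
2039 begins on a Saturday

2039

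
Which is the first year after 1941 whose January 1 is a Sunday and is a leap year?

Jan 1 advances by 2 weekdays after a leap year and by 1 after a common year.
1941: Jan 1 is Wednesday.
1942: Thursday
1943: Friday
1944: Saturday (leap)
1945: Monday
1946: Tuesday
1947: Wednesday
1948: Thursday (leap)
1949: Saturday
1950: Sunday
1951: Monday
1952: Tuesday (leap)
1953: Thursday
1954: Friday
1955: Saturday
1956: Sunday (leap)
1956 begins on a Sunday and is a leap year.

1956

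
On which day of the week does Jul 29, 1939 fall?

Saturday

January 1, 1939 is a Sunday.
July 29 is day 210 of the year, i.e. 209 days after Jan 1.
209 mod 7 = 6, so advance 6 weekdays from Sunday: Saturday.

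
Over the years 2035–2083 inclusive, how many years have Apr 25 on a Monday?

7

Track Apr 25's weekday year by year (advancing +1, or +2 across a Feb 29):
  2035: Wed  2036: Fri (+2)  2037: Sat (+1)  2038: Sun (+1)  2039: Mon (+1) ✓
  2040: Wed (+2)  2041: Thu (+1)  2042: Fri (+1)  2043: Sat (+1)  2044: Mon (+2) ✓
  2045: Tue (+1)  2046: Wed (+1)  2047: Thu (+1)  2048: Sat (+2)  … (21 more years) …
  2070: Fri (+1)  2071: Sat (+1)  2072: Mon (+2) ✓  2073: Tue (+1)  2074: Wed (+1)
  2075: Thu (+1)  2076: Sat (+2)  2077: Sun (+1)  2078: Mon (+1) ✓  2079: Tue (+1)
  2080: Thu (+2)  2081: Fri (+1)  2082: Sat (+1)  2083: Sun (+1)
Monday years: 2039, 2044, 2050, 2061, 2067, 2072, 2078 — 7 in total.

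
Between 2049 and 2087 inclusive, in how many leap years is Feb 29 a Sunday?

1

Leap years in 2049–2087: 9 of them.
Feb 29 weekday advances by 5 (mod 7) from one leap year to the next four years later (or differs when a century non-leap intervenes).
Leap-day weekdays: 2052:Thu 2056:Tue 2060:Sun✓ 2064:Fri 2068:Wed 2072:Mon 2076:Sat 2080:Thu 2084:Tue
Sunday: 2060 → 1.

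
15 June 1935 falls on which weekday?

January 1, 1935 is a Tuesday.
June 15 is day 166 of the year, i.e. 165 days after Jan 1.
165 mod 7 = 4, so advance 4 weekdays from Tuesday: Saturday.

Saturday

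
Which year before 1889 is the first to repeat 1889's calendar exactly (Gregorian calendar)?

1878

Two years share a calendar iff Jan 1 falls on the same weekday and both are leap or both are common. 1889: Jan 1 is Tuesday, common year.
1888: Jan 1 Sunday, leap
1887: Jan 1 Saturday, common
1886: Jan 1 Friday, common
1885: Jan 1 Thursday, common
1884: Jan 1 Tuesday, leap
1883: Jan 1 Monday, common
1882: Jan 1 Sunday, common
1881: Jan 1 Saturday, common
1880: Jan 1 Thursday, leap
1879: Jan 1 Wednesday, common
1878: Jan 1 Tuesday, common
1878 matches on both conditions.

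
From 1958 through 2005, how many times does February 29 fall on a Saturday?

Leap years in 1958–2005: 12 of them.
Feb 29 weekday advances by 5 (mod 7) from one leap year to the next four years later (or differs when a century non-leap intervenes).
Leap-day weekdays: 1960:Mon 1964:Sat✓ 1968:Thu 1972:Tue 1976:Sun 1980:Fri 1984:Wed 1988:Mon 1992:Sat✓ 1996:Thu 2000:Tue 2004:Sun
Saturday: 1964, 1992 → 2.

2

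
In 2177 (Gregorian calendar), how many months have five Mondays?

4

A month of length L has five Mondays iff its first Monday is on day ≤ L−28 (so day 1–3 in a 31-day month, 1–2 in a 30-day month, day 1 in a leap February).
Checking each month of 2177: Jan starts Wed (31d); Feb starts Sat (28d); Mar starts Sat (31d) ✓; Apr starts Tue (30d); May starts Thu (31d); Jun starts Sun (30d) ✓; Jul starts Tue (31d); Aug starts Fri (31d); Sep starts Mon (30d) ✓; Oct starts Wed (31d); Nov starts Sat (30d); Dec starts Mon (31d) ✓.
Five-Monday months: March, June, September, December → 4.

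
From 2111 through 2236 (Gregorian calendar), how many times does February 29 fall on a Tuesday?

Leap years in 2111–2236: 31 of them.
Feb 29 weekday advances by 5 (mod 7) from one leap year to the next four years later (or differs when a century non-leap intervenes).
Leap-day weekdays: 2112:Mon 2116:Sat 2120:Thu 2124:Tue✓ 2128:Sun 2132:Fri 2136:Wed 2140:Mon 2144:Sat 2148:Thu 2152:Tue✓ 2156:Sun 2160:Fri …(5 more)… 2184:Sun 2188:Fri 2192:Wed 2196:Mon 2204:Wed 2208:Mon 2212:Sat 2216:Thu 2220:Tue✓ 2224:Sun 2228:Fri 2232:Wed 2236:Mon
Tuesday: 2124, 2152, 2180, 2220 → 4.

4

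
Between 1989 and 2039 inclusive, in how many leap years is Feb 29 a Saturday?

Leap years in 1989–2039: 12 of them.
Feb 29 weekday advances by 5 (mod 7) from one leap year to the next four years later (or differs when a century non-leap intervenes).
Leap-day weekdays: 1992:Sat✓ 1996:Thu 2000:Tue 2004:Sun 2008:Fri 2012:Wed 2016:Mon 2020:Sat✓ 2024:Thu 2028:Tue 2032:Sun 2036:Fri
Saturday: 1992, 2020 → 2.

2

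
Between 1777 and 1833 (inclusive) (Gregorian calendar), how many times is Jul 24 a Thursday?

Track Jul 24's weekday year by year (advancing +1, or +2 across a Feb 29):
  1777: Thu ✓  1778: Fri (+1)  1779: Sat (+1)  1780: Mon (+2)  1781: Tue (+1)
  1782: Wed (+1)  1783: Thu (+1) ✓  1784: Sat (+2)  1785: Sun (+1)  1786: Mon (+1)
  1787: Tue (+1)  1788: Thu (+2) ✓  1789: Fri (+1)  1790: Sat (+1)  … (29 more years) …
  1820: Mon (+2)  1821: Tue (+1)  1822: Wed (+1)  1823: Thu (+1) ✓  1824: Sat (+2)
  1825: Sun (+1)  1826: Mon (+1)  1827: Tue (+1)  1828: Thu (+2) ✓  1829: Fri (+1)
  1830: Sat (+1)  1831: Sun (+1)  1832: Tue (+2)  1833: Wed (+1)
Thursday years: 1777, 1783, 1788, 1794, 1800, 1806, 1817, 1823, 1828 — 9 in total.

9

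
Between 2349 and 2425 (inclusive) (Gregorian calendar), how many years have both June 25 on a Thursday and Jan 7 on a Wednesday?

8

Check each year's weekday for June 25 and Jan 7:
  2349: Sat/Fri  2350: Sun/Sat  2351: Mon/Sun  2352: Wed/Mon  2353: Thu/Wed ✓  2354: Fri/Thu  2355: Sat/Fri  2356: Mon/Sat  2357: Tue/Mon  2358: Wed/Tue  2359: Thu/Wed ✓  2360: Sat/Thu  2361: Sun/Sat  2362: Mon/Sun  …(49 more)…  2412: Mon/Sat  2413: Tue/Mon  2414: Wed/Tue  2415: Thu/Wed ✓  2416: Sat/Thu  2417: Sun/Sat  2418: Mon/Sun  2419: Tue/Mon  2420: Thu/Tue  2421: Fri/Thu  2422: Sat/Fri  2423: Sun/Sat  2424: Tue/Sun  2425: Wed/Tue
Both conditions hold in: 2353, 2359, 2370, 2381, 2387, 2398, 2409, 2415 — 8.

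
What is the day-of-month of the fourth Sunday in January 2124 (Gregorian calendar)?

January 1, 2124 is a Saturday, so the first Sunday is the 2nd.
The fourth Sunday is 2 + 21 = 23.

23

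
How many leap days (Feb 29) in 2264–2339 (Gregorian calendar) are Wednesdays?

Leap years in 2264–2339: 18 of them.
Feb 29 weekday advances by 5 (mod 7) from one leap year to the next four years later (or differs when a century non-leap intervenes).
Leap-day weekdays: 2264:Mon 2268:Sat 2272:Thu 2276:Tue 2280:Sun 2284:Fri 2288:Wed✓ 2292:Mon 2296:Sat 2304:Mon 2308:Sat 2312:Thu 2316:Tue 2320:Sun 2324:Fri 2328:Wed✓ 2332:Mon 2336:Sat
Wednesday: 2288, 2328 → 2.

2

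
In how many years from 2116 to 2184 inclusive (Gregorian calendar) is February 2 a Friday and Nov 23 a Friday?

7

Check each year's weekday for February 2 and Nov 23:
  2116: Sun/Mon  2117: Tue/Tue  2118: Wed/Wed  2119: Thu/Thu  2120: Fri/Sat  2121: Sun/Sun  2122: Mon/Mon  2123: Tue/Tue  2124: Wed/Thu  2125: Fri/Fri ✓  2126: Sat/Sat  2127: Sun/Sun  2128: Mon/Tue  2129: Wed/Wed  …(41 more)…  2171: Sat/Sat  2172: Sun/Mon  2173: Tue/Tue  2174: Wed/Wed  2175: Thu/Thu  2176: Fri/Sat  2177: Sun/Sun  2178: Mon/Mon  2179: Tue/Tue  2180: Wed/Thu  2181: Fri/Fri ✓  2182: Sat/Sat  2183: Sun/Sun  2184: Mon/Tue
Both conditions hold in: 2125, 2131, 2142, 2153, 2159, 2170, 2181 — 7.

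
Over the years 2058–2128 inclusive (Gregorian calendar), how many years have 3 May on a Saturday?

Track 3 May's weekday year by year (advancing +1, or +2 across a Feb 29):
  2058: Fri  2059: Sat (+1) ✓  2060: Mon (+2)  2061: Tue (+1)  2062: Wed (+1)
  2063: Thu (+1)  2064: Sat (+2) ✓  2065: Sun (+1)  2066: Mon (+1)  2067: Tue (+1)
  2068: Thu (+2)  2069: Fri (+1)  2070: Sat (+1) ✓  2071: Sun (+1)  … (43 more years) …
  2115: Fri (+1)  2116: Sun (+2)  2117: Mon (+1)  2118: Tue (+1)  2119: Wed (+1)
  2120: Fri (+2)  2121: Sat (+1) ✓  2122: Sun (+1)  2123: Mon (+1)  2124: Wed (+2)
  2125: Thu (+1)  2126: Fri (+1)  2127: Sat (+1) ✓  2128: Mon (+2)
Saturday years: 2059, 2064, 2070, 2081, 2087, 2092, 2098, 2104, 2110, 2121, 2127 — 11 in total.

11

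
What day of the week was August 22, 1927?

January 1, 1927 is a Saturday.
August 22 is day 234 of the year, i.e. 233 days after Jan 1.
233 mod 7 = 2, so advance 2 weekdays from Saturday: Monday.

Monday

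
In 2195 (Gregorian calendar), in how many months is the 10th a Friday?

2

Check the 10th of each month of 2195: Jan 10: Sat, Feb 10: Tue, Mar 10: Tue, Apr 10: Fri, May 10: Sun, Jun 10: Wed, Jul 10: Fri, Aug 10: Mon, Sep 10: Thu, Oct 10: Sat, Nov 10: Tue, Dec 10: Thu.
Friday occurs in April, July — 2 months.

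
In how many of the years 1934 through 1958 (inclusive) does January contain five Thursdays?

January has 31 days; it has five Thursdays when Thursday falls among the first (month-length − 28) days — i.e. when January 1 is one of Thursday/Wednesday/Tuesday.
January 1 by year: 1934:Mon 1935:Tue✓ 1936:Wed✓ 1937:Fri 1938:Sat 1939:Sun 1940:Mon 1941:Wed✓ 1942:Thu✓ 1943:Fri 1944:Sat 1945:Mon 1946:Tue✓ 1947:Wed✓ 1948:Thu✓ 1949:Sat 1950:Sun 1951:Mon 1952:Tue✓ 1953:Thu✓ 1954:Fri 1955:Sat 1956:Sun 1957:Tue✓ 1958:Wed✓
Years with five Thursdays: 1935, 1936, 1941, 1942, 1946, 1947, 1948, 1952, 1953, 1957, 1958 → 11.

11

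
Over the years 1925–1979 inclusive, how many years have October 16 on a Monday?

8

Track October 16's weekday year by year (advancing +1, or +2 across a Feb 29):
  1925: Fri  1926: Sat (+1)  1927: Sun (+1)  1928: Tue (+2)  1929: Wed (+1)
  1930: Thu (+1)  1931: Fri (+1)  1932: Sun (+2)  1933: Mon (+1) ✓  1934: Tue (+1)
  1935: Wed (+1)  1936: Fri (+2)  1937: Sat (+1)  1938: Sun (+1)  … (27 more years) …
  1966: Sun (+1)  1967: Mon (+1) ✓  1968: Wed (+2)  1969: Thu (+1)  1970: Fri (+1)
  1971: Sat (+1)  1972: Mon (+2) ✓  1973: Tue (+1)  1974: Wed (+1)  1975: Thu (+1)
  1976: Sat (+2)  1977: Sun (+1)  1978: Mon (+1) ✓  1979: Tue (+1)
Monday years: 1933, 1939, 1944, 1950, 1961, 1967, 1972, 1978 — 8 in total.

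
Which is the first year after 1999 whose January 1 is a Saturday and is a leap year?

Jan 1 advances by 2 weekdays after a leap year and by 1 after a common year.
1999: Jan 1 is Friday.
2000: Saturday (leap)
2000 begins on a Saturday and is a leap year.

2000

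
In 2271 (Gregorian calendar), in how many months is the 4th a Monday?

2

Check the 4th of each month of 2271: Jan 4: Wed, Feb 4: Sat, Mar 4: Sat, Apr 4: Tue, May 4: Thu, Jun 4: Sun, Jul 4: Tue, Aug 4: Fri, Sep 4: Mon, Oct 4: Wed, Nov 4: Sat, Dec 4: Mon.
Monday occurs in September, December — 2 months.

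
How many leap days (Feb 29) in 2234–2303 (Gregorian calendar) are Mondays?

3

Leap years in 2234–2303: 16 of them.
Feb 29 weekday advances by 5 (mod 7) from one leap year to the next four years later (or differs when a century non-leap intervenes).
Leap-day weekdays: 2236:Mon✓ 2240:Sat 2244:Thu 2248:Tue 2252:Sun 2256:Fri 2260:Wed 2264:Mon✓ 2268:Sat 2272:Thu 2276:Tue 2280:Sun 2284:Fri 2288:Wed 2292:Mon✓ 2296:Sat
Monday: 2236, 2264, 2292 → 3.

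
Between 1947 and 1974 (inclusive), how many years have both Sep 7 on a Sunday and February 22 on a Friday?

Check each year's weekday for Sep 7 and February 22:
  1947: Sun/Sat  1948: Tue/Sun  1949: Wed/Tue  1950: Thu/Wed  1951: Fri/Thu  1952: Sun/Fri ✓  1953: Mon/Sun  1954: Tue/Mon  1955: Wed/Tue  1956: Fri/Wed  1957: Sat/Fri  1958: Sun/Sat  1959: Mon/Sun  1960: Wed/Mon  1961: Thu/Wed  1962: Fri/Thu  1963: Sat/Fri  1964: Mon/Sat  1965: Tue/Mon  1966: Wed/Tue  1967: Thu/Wed  1968: Sat/Thu  1969: Sun/Sat  1970: Mon/Sun  1971: Tue/Mon  1972: Thu/Tue  1973: Fri/Thu  1974: Sat/Fri
Both conditions hold in: 1952 — 1.

1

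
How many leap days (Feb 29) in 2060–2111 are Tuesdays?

Leap years in 2060–2111: 12 of them.
Feb 29 weekday advances by 5 (mod 7) from one leap year to the next four years later (or differs when a century non-leap intervenes).
Leap-day weekdays: 2060:Sun 2064:Fri 2068:Wed 2072:Mon 2076:Sat 2080:Thu 2084:Tue✓ 2088:Sun 2092:Fri 2096:Wed 2104:Fri 2108:Wed
Tuesday: 2084 → 1.

1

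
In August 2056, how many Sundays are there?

4

August 2056 has 31 days and begins on Tuesday.
The first Sunday is August 6.
Sundays fall on 6, 13, 20, 27 — that's 4.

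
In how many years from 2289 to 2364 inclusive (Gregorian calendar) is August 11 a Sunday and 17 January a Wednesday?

Check each year's weekday for August 11 and 17 January:
  2289: Sun/Thu  2290: Mon/Fri  2291: Tue/Sat  2292: Thu/Sun  2293: Fri/Tue  2294: Sat/Wed  2295: Sun/Thu  2296: Tue/Fri  2297: Wed/Sun  2298: Thu/Mon  2299: Fri/Tue  2300: Sat/Wed  2301: Sun/Thu  2302: Mon/Fri  …(48 more)…  2351: Sat/Wed  2352: Mon/Thu  2353: Tue/Sat  2354: Wed/Sun  2355: Thu/Mon  2356: Sat/Tue  2357: Sun/Thu  2358: Mon/Fri  2359: Tue/Sat  2360: Thu/Sun  2361: Fri/Tue  2362: Sat/Wed  2363: Sun/Thu  2364: Tue/Fri
Both conditions hold in: 2312, 2340 — 2.

2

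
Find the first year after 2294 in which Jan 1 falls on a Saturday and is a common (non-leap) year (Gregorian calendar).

2298

Jan 1 advances by 2 weekdays after a leap year and by 1 after a common year.
2294: Jan 1 is Monday.
2295: Tuesday
2296: Wednesday (leap)
2297: Friday
2298: Saturday
2298 begins on a Saturday and is a common year.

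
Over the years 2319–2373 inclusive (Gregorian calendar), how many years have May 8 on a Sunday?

Track May 8's weekday year by year (advancing +1, or +2 across a Feb 29):
  2319: Thu  2320: Sat (+2)  2321: Sun (+1) ✓  2322: Mon (+1)  2323: Tue (+1)
  2324: Thu (+2)  2325: Fri (+1)  2326: Sat (+1)  2327: Sun (+1) ✓  2328: Tue (+2)
  2329: Wed (+1)  2330: Thu (+1)  2331: Fri (+1)  2332: Sun (+2) ✓  … (27 more years) …
  2360: Sun (+2) ✓  2361: Mon (+1)  2362: Tue (+1)  2363: Wed (+1)  2364: Fri (+2)
  2365: Sat (+1)  2366: Sun (+1) ✓  2367: Mon (+1)  2368: Wed (+2)  2369: Thu (+1)
  2370: Fri (+1)  2371: Sat (+1)  2372: Mon (+2)  2373: Tue (+1)
Sunday years: 2321, 2327, 2332, 2338, 2349, 2355, 2360, 2366 — 8 in total.

8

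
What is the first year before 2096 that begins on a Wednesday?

2087

Jan 1 advances by 2 weekdays after a leap year and by 1 after a common year.
2096: Jan 1 is Sunday (leap).
2095: Saturday
2094: Friday
2093: Thursday
2092: Tuesday (leap)
2091: Monday
2090: Sunday
2089: Saturday
2088: Thursday (leap)
2087: Wednesday
2087 begins on a Wednesday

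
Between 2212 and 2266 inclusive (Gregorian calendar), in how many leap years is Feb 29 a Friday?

2

Leap years in 2212–2266: 14 of them.
Feb 29 weekday advances by 5 (mod 7) from one leap year to the next four years later (or differs when a century non-leap intervenes).
Leap-day weekdays: 2212:Sat 2216:Thu 2220:Tue 2224:Sun 2228:Fri✓ 2232:Wed 2236:Mon 2240:Sat 2244:Thu 2248:Tue 2252:Sun 2256:Fri✓ 2260:Wed 2264:Mon
Friday: 2228, 2256 → 2.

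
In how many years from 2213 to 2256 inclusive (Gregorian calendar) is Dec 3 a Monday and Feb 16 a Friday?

Check each year's weekday for Dec 3 and Feb 16:
  2213: Fri/Tue  2214: Sat/Wed  2215: Sun/Thu  2216: Tue/Fri  2217: Wed/Sun  2218: Thu/Mon  2219: Fri/Tue  2220: Sun/Wed  2221: Mon/Fri ✓  2222: Tue/Sat  2223: Wed/Sun  2224: Fri/Mon  2225: Sat/Wed  2226: Sun/Thu  …(16 more)…  2243: Sun/Thu  2244: Tue/Fri  2245: Wed/Sun  2246: Thu/Mon  2247: Fri/Tue  2248: Sun/Wed  2249: Mon/Fri ✓  2250: Tue/Sat  2251: Wed/Sun  2252: Fri/Mon  2253: Sat/Wed  2254: Sun/Thu  2255: Mon/Fri ✓  2256: Wed/Sat
Both conditions hold in: 2221, 2227, 2238, 2249, 2255 — 5.

5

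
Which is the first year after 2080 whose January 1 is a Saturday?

2084

Jan 1 advances by 2 weekdays after a leap year and by 1 after a common year.
2080: Jan 1 is Monday (leap).
2081: Wednesday
2082: Thursday
2083: Friday
2084: Saturday (leap)
2084 begins on a Saturday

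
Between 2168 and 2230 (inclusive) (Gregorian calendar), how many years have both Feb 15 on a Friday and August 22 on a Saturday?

0

Check each year's weekday for Feb 15 and August 22:
  2168: Mon/Mon  2169: Wed/Tue  2170: Thu/Wed  2171: Fri/Thu  2172: Sat/Sat  2173: Mon/Sun  2174: Tue/Mon  2175: Wed/Tue  2176: Thu/Thu  2177: Sat/Fri  2178: Sun/Sat  2179: Mon/Sun  2180: Tue/Tue  2181: Thu/Wed  …(35 more)…  2217: Sat/Fri  2218: Sun/Sat  2219: Mon/Sun  2220: Tue/Tue  2221: Thu/Wed  2222: Fri/Thu  2223: Sat/Fri  2224: Sun/Sun  2225: Tue/Mon  2226: Wed/Tue  2227: Thu/Wed  2228: Fri/Fri  2229: Sun/Sat  2230: Mon/Sun
Both conditions hold in: no year — 0.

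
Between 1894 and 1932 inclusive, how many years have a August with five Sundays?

16

August has 31 days; it has five Sundays when Sunday falls among the first (month-length − 28) days — i.e. when August 1 is one of Sunday/Saturday/Friday.
August 1 by year: 1894:Wed 1895:Thu 1896:Sat✓ 1897:Sun✓ 1898:Mon 1899:Tue 1900:Wed 1901:Thu 1902:Fri✓ 1903:Sat✓ 1904:Mon 1905:Tue 1906:Wed 1907:Thu 1908:Sat✓ …(9 more)… 1918:Thu 1919:Fri✓ 1920:Sun✓ 1921:Mon 1922:Tue 1923:Wed 1924:Fri✓ 1925:Sat✓ 1926:Sun✓ 1927:Mon 1928:Wed 1929:Thu 1930:Fri✓ 1931:Sat✓ 1932:Mon
Years with five Sundays: 1896, 1897, 1902, 1903, 1908, 1909, 1913, 1914, 1915, 1919, 1920, 1924, 1925, 1926, 1930, 1931 → 16.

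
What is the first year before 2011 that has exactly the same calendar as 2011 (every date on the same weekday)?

2005

Two years share a calendar iff Jan 1 falls on the same weekday and both are leap or both are common. 2011: Jan 1 is Saturday, common year.
2010: Jan 1 Friday, common
2009: Jan 1 Thursday, common
2008: Jan 1 Tuesday, leap
2007: Jan 1 Monday, common
2006: Jan 1 Sunday, common
2005: Jan 1 Saturday, common
2005 matches on both conditions.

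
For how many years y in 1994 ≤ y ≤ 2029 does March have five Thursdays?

March has 31 days; it has five Thursdays when Thursday falls among the first (month-length − 28) days — i.e. when March 1 is one of Thursday/Wednesday/Tuesday.
March 1 by year: 1994:Tue✓ 1995:Wed✓ 1996:Fri 1997:Sat 1998:Sun 1999:Mon 2000:Wed✓ 2001:Thu✓ 2002:Fri 2003:Sat 2004:Mon 2005:Tue✓ 2006:Wed✓ 2007:Thu✓ 2008:Sat …(6 more)… 2015:Sun 2016:Tue✓ 2017:Wed✓ 2018:Thu✓ 2019:Fri 2020:Sun 2021:Mon 2022:Tue✓ 2023:Wed✓ 2024:Fri 2025:Sat 2026:Sun 2027:Mon 2028:Wed✓ 2029:Thu✓
Years with five Thursdays: 1994, 1995, 2000, 2001, 2005, 2006, 2007, 2011, 2012, 2016, 2017, 2018, 2022, 2023, 2028, 2029 → 16.

16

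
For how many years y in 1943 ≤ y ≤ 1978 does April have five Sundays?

11

April has 30 days; it has five Sundays when Sunday falls among the first (month-length − 28) days — i.e. when April 1 is one of Sunday/Saturday.
April 1 by year: 1943:Thu 1944:Sat✓ 1945:Sun✓ 1946:Mon 1947:Tue 1948:Thu 1949:Fri 1950:Sat✓ 1951:Sun✓ 1952:Tue 1953:Wed 1954:Thu 1955:Fri 1956:Sun✓ 1957:Mon …(6 more)… 1964:Wed 1965:Thu 1966:Fri 1967:Sat✓ 1968:Mon 1969:Tue 1970:Wed 1971:Thu 1972:Sat✓ 1973:Sun✓ 1974:Mon 1975:Tue 1976:Thu 1977:Fri 1978:Sat✓
Years with five Sundays: 1944, 1945, 1950, 1951, 1956, 1961, 1962, 1967, 1972, 1973, 1978 → 11.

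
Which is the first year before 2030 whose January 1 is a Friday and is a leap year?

2016

Jan 1 advances by 2 weekdays after a leap year and by 1 after a common year.
2030: Jan 1 is Tuesday.
2029: Monday
2028: Saturday (leap)
2027: Friday
2026: Thursday
2025: Wednesday
2024: Monday (leap)
2023: Sunday
2022: Saturday
2021: Friday
2020: Wednesday (leap)
2019: Tuesday
2018: Monday
2017: Sunday
2016: Friday (leap)
2016 begins on a Friday and is a leap year.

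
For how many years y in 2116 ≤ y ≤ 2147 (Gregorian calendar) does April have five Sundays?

April has 30 days; it has five Sundays when Sunday falls among the first (month-length − 28) days — i.e. when April 1 is one of Sunday/Saturday.
April 1 by year: 2116:Wed 2117:Thu 2118:Fri 2119:Sat✓ 2120:Mon 2121:Tue 2122:Wed 2123:Thu 2124:Sat✓ 2125:Sun✓ 2126:Mon 2127:Tue 2128:Thu 2129:Fri 2130:Sat✓ 2131:Sun✓ 2132:Tue 2133:Wed 2134:Thu 2135:Fri 2136:Sun✓ 2137:Mon 2138:Tue 2139:Wed 2140:Fri 2141:Sat✓ 2142:Sun✓ 2143:Mon 2144:Wed 2145:Thu 2146:Fri 2147:Sat✓
Years with five Sundays: 2119, 2124, 2125, 2130, 2131, 2136, 2141, 2142, 2147 → 9.

9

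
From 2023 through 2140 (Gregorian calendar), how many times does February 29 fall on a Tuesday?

Leap years in 2023–2140: 29 of them.
Feb 29 weekday advances by 5 (mod 7) from one leap year to the next four years later (or differs when a century non-leap intervenes).
Leap-day weekdays: 2024:Thu 2028:Tue✓ 2032:Sun 2036:Fri 2040:Wed 2044:Mon 2048:Sat 2052:Thu 2056:Tue✓ 2060:Sun 2064:Fri 2068:Wed 2072:Mon …(3 more)… 2088:Sun 2092:Fri 2096:Wed 2104:Fri 2108:Wed 2112:Mon 2116:Sat 2120:Thu 2124:Tue✓ 2128:Sun 2132:Fri 2136:Wed 2140:Mon
Tuesday: 2028, 2056, 2084, 2124 → 4.

4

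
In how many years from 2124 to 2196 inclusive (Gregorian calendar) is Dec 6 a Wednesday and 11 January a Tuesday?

3

Check each year's weekday for Dec 6 and 11 January:
  2124: Wed/Tue ✓  2125: Thu/Thu  2126: Fri/Fri  2127: Sat/Sat  2128: Mon/Sun  2129: Tue/Tue  2130: Wed/Wed  2131: Thu/Thu  2132: Sat/Fri  2133: Sun/Sun  2134: Mon/Mon  2135: Tue/Tue  2136: Thu/Wed  2137: Fri/Fri  …(45 more)…  2183: Sat/Sat  2184: Mon/Sun  2185: Tue/Tue  2186: Wed/Wed  2187: Thu/Thu  2188: Sat/Fri  2189: Sun/Sun  2190: Mon/Mon  2191: Tue/Tue  2192: Thu/Wed  2193: Fri/Fri  2194: Sat/Sat  2195: Sun/Sun  2196: Tue/Mon
Both conditions hold in: 2124, 2152, 2180 — 3.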